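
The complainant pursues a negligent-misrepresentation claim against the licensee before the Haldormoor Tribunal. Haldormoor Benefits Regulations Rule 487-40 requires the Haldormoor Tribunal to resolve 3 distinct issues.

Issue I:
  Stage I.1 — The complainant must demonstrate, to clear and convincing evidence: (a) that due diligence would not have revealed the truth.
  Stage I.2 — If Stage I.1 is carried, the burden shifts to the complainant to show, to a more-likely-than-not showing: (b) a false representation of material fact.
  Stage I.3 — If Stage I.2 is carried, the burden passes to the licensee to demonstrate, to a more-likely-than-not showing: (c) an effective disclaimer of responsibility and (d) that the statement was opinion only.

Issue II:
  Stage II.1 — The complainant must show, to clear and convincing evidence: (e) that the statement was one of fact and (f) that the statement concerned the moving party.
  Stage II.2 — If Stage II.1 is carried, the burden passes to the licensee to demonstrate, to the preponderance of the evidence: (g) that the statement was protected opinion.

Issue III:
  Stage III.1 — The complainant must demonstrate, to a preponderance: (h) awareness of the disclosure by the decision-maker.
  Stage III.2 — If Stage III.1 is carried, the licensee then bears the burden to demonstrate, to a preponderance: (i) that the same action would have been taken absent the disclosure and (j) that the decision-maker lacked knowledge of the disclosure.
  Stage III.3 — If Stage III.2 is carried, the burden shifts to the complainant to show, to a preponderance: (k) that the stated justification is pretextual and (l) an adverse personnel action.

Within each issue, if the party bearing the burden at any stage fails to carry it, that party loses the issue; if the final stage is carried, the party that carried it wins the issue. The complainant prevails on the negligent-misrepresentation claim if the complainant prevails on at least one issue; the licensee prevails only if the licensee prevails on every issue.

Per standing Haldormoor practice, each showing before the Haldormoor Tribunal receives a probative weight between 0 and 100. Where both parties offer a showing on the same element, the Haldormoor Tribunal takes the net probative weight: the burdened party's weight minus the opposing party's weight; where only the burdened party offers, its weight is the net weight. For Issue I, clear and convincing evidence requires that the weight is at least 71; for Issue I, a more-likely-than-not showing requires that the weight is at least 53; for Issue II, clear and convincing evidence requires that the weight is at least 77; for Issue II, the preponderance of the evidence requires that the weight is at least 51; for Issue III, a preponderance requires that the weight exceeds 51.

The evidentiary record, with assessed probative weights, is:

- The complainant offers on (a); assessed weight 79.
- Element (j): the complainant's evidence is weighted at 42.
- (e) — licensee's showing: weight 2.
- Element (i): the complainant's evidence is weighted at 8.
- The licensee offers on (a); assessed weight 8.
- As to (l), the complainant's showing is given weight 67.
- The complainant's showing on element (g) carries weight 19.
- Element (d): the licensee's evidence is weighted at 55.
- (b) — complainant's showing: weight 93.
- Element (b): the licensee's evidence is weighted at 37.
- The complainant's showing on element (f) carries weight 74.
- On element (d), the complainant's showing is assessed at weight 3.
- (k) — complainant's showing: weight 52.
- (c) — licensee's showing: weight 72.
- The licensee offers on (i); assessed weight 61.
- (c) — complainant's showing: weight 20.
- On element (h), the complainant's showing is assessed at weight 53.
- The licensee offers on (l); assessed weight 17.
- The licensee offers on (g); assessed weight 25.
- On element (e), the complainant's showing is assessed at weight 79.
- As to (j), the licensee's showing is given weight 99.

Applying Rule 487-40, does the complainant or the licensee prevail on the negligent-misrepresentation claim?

— Issue I —
At Stage I.1 the complainant must meet clear and convincing evidence (weight is at least 71): on (a) the weight is 79 less the opposing 8 gives net 71, ≥ 71, so (a) meets the standard.
  All elements met. The complainant retains the burden for Stage I.2.
At Stage I.2 the complainant must meet a more-likely-than-not showing (weight is at least 53): on (b) the weight is 93 less the opposing 37 gives net 56, ≥ 53, so (b) meets the standard.
  Stage I.2 is satisfied; the onus moves to the licensee.
At Stage I.3 the licensee must meet a more-likely-than-not showing (weight is at least 53): on (c) the weight is 72 less the opposing 20 gives net 52, which does not reach 53, so (c) does not meet the standard; on (d) the weight is 55 less the opposing 3 gives net 52, < 53, so (d) does not meet the standard.
  Stage I.3 not carried; the licensee fails its burden.
The complainant prevails on this issue.
— Issue II —
At Stage II.1 the complainant must meet clear and convincing evidence (weight is at least 77): on (e) the weight is 79 less the opposing 2 gives net 77, which does reach 77, so (e) meets the standard; on (f) the weight is 74, < 77, so (f) does not meet the standard.
  Stage II.1 not carried; the complainant fails its burden.
The licensee prevails on this issue.
— Issue III —
At Stage III.1 the complainant must meet a preponderance (weight exceeds 51): on (h) the weight is 53, which does exceed 51, so (h) meets the standard.
  The complainant carries Stage III.1; the licensee now bears the burden.
At Stage III.2 the licensee must meet a preponderance (weight exceeds 51): on (i) the weight is 61 less the opposing 8 gives net 53, which does exceed 51, so (i) meets the standard; on (j) the weight is 99 less the opposing 42 gives net 57, > 51, so (j) meets the standard.
  All elements met. The burden passes to the complainant.
At Stage III.3 the complainant must meet a preponderance (weight exceeds 51): on (k) the weight is 52, > 51, so (k) meets the standard; on (l) the weight is 67 less the opposing 17 gives net 50, which does not exceed 51, so (l) does not meet the standard.
  Not every element is met, so the complainant fails to carry Stage III.3.
The analysis ends at Stage III.3; the licensee prevails on this issue.
Per-issue: Issue I → complainant; Issue II → licensee; Issue III → licensee. The complainant must prevail on at least one issue; overall, the complainant prevails.

complainant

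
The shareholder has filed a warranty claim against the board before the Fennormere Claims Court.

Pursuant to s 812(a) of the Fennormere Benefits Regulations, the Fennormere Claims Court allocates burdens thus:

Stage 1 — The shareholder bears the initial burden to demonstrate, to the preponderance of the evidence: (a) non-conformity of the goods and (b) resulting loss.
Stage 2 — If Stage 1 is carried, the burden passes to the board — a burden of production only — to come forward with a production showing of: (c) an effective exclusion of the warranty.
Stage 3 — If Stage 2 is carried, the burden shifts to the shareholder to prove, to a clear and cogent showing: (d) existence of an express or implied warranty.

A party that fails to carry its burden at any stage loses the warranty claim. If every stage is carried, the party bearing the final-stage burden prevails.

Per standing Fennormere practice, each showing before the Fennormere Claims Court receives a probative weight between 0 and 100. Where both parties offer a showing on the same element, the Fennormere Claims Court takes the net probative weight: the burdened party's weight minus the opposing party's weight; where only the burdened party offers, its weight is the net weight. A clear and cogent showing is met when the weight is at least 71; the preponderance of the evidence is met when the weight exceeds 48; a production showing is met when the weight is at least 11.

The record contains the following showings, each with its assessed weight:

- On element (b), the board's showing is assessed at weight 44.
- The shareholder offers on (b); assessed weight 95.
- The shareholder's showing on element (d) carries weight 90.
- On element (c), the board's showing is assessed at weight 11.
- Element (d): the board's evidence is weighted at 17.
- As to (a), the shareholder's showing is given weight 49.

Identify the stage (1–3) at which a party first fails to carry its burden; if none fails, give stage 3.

Stage 1 (shareholder, the preponderance of the evidence, weight exceeds 48): (a) 49 > 48 — meets; (b) net 95−44=51 > 48 — meets.
  The shareholder carries Stage 1; the board now bears the burden.
Stage 2 (board, a production showing, weight is at least 11): (c) 11 ≥ 11 — meets.
  The board carries Stage 2; the shareholder now bears the burden.
Stage 3 (shareholder, a clear and cogent showing, weight is at least 71): (d) net 90−17=73 ≥ 71 — meets.
  Stage 3 carried; the final stage is satisfied.
With every stage satisfied, the shareholder prevails.

stage 3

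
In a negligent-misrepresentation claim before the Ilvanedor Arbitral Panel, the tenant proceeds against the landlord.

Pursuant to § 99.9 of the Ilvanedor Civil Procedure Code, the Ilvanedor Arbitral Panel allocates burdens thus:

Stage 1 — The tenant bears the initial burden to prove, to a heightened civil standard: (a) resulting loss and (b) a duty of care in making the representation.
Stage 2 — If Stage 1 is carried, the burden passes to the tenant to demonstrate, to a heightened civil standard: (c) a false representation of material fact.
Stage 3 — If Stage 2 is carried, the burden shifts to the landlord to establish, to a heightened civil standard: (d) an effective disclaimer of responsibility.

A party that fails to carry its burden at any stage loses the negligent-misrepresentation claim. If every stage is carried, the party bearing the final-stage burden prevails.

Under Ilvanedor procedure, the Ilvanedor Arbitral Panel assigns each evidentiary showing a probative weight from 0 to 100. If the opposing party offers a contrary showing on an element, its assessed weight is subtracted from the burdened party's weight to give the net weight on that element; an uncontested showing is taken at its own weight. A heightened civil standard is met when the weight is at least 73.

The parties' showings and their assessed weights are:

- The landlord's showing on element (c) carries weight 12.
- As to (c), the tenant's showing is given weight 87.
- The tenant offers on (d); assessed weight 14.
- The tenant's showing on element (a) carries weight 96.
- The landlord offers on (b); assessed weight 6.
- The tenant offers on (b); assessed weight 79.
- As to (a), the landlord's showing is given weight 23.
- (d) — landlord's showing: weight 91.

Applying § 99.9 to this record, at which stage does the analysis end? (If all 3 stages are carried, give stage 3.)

Stage 1 — burden on tenant; standard: a heightened civil standard (weight is at least 73).
    (a): 96 − 23 = 73 ≥ 73 [met]
    (b): 79 − 6 = 73 ≥ 73 [met]
  All elements met. The tenant retains the burden for Stage 2.
Stage 2 — burden on tenant; standard: a heightened civil standard (weight is at least 73).
    (c): 87 − 12 = 75 ≥ 73 [met]
  Stage 2 is satisfied; the onus moves to the landlord.
Stage 3 — burden on landlord; standard: a heightened civil standard (weight is at least 73).
    (d): 91 − 14 = 77 ≥ 73 [met]
  All elements met at the final stage.
Every stage carried; the landlord prevails.

stage 3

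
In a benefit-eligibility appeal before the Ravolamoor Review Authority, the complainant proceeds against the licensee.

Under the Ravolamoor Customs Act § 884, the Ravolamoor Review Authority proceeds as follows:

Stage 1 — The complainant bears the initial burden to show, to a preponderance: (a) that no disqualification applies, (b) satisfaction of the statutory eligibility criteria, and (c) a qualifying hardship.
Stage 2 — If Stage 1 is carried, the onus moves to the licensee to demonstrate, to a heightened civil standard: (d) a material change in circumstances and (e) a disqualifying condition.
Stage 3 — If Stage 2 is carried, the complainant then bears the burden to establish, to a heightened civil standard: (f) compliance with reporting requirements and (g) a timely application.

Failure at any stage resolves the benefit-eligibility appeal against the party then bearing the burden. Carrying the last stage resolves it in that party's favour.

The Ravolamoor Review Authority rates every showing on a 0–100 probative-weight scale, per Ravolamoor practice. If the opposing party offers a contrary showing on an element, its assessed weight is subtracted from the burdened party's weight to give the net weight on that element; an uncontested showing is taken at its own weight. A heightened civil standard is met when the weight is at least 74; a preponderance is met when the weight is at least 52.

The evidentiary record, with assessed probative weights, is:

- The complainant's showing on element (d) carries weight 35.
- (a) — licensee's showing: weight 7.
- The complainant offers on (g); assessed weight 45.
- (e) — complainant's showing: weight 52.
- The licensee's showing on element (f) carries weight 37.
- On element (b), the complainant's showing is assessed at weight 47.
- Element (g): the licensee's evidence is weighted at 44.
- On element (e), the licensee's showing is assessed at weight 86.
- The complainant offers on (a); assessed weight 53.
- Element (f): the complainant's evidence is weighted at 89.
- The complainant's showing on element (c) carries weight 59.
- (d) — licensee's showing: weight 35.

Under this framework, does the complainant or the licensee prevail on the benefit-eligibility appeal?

licensee

At Stage 1 the complainant must meet a preponderance (weight is at least 52): on (a) the weight is 53 less the opposing 7 gives net 46, which does not reach 52, so (a) does not meet the standard; on (b) the weight is 47, < 52, so (b) does not meet the standard; on (c) the weight is 59, which does reach 52, so (c) meets the standard.
  Stage 1 not carried; the complainant fails its burden.
So the licensee prevails.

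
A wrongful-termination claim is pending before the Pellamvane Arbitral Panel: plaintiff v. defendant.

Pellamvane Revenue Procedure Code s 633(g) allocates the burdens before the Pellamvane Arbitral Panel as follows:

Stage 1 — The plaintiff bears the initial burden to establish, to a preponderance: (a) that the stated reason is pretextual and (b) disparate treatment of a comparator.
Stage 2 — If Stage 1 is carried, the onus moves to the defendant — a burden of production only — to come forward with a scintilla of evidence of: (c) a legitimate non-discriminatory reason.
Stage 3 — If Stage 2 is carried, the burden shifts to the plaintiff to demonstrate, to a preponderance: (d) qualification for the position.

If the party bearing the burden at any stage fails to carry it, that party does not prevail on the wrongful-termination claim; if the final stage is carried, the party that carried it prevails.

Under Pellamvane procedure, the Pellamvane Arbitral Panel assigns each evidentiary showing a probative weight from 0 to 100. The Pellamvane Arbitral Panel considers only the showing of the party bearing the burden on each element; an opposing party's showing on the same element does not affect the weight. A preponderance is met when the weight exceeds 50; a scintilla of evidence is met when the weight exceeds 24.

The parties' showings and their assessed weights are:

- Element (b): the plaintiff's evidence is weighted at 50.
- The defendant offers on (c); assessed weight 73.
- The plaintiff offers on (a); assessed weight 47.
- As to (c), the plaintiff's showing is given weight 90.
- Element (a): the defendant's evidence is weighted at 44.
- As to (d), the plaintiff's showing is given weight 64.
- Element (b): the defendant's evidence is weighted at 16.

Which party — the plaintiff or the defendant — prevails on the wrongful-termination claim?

Stage 1 — burden on plaintiff; standard: a preponderance (weight exceeds 50).
    (a): 47 (defendant's 44 disregarded) ≤ 50 [not met]
    (b): 50 (defendant's 16 disregarded) ≤ 50 [not met]
  Not every element is met, so the plaintiff fails to carry Stage 1.
So the defendant prevails.

defendant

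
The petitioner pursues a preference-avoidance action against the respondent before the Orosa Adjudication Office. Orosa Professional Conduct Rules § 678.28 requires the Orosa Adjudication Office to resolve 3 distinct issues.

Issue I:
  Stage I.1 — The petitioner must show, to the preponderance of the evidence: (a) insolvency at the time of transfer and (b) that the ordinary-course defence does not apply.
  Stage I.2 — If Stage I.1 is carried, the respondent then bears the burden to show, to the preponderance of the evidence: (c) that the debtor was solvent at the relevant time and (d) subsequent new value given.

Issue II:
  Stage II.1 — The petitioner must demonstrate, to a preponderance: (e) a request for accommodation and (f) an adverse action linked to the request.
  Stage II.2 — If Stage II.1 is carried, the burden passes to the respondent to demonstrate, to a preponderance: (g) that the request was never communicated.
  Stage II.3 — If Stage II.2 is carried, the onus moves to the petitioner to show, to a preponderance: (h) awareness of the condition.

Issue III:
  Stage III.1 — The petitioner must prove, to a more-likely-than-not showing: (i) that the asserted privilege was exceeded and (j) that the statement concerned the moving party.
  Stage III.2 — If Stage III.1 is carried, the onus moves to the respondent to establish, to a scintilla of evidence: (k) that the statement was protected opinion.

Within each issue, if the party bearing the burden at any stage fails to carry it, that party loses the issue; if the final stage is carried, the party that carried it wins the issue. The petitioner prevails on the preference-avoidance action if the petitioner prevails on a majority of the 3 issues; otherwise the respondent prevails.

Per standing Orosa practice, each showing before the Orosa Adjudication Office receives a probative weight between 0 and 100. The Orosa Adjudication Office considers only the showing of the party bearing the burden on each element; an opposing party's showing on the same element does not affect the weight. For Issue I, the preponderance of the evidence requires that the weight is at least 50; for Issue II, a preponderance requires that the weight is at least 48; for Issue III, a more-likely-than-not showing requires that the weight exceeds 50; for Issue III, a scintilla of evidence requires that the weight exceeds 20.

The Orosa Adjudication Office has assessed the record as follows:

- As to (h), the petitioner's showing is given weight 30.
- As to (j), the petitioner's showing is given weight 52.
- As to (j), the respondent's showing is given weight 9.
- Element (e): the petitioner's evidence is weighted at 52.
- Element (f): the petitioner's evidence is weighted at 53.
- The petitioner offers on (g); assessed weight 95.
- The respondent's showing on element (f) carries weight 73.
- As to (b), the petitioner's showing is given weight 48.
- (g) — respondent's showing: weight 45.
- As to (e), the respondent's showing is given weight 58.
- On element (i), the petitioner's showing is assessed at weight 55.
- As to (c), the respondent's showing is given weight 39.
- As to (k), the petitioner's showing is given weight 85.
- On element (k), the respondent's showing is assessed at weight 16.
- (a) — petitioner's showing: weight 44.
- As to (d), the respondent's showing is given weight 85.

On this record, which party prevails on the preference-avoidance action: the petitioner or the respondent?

— Issue I —
Stage I.1 (petitioner, the preponderance of the evidence, weight is at least 50): (a) 44 < 50 — fails; (b) 48 < 50 — fails.
  Stage I.1 not carried; the petitioner fails its burden.
The analysis ends at Stage I.1; the respondent prevails on this issue.
— Issue II —
At Stage II.1 the petitioner must meet a preponderance (weight is at least 48): on (e) the weight is 52 (the respondent's 58 is given no effect), which does reach 48, so (e) meets the standard; on (f) the weight is 53 (the respondent's 73 is given no effect), which does reach 48, so (f) meets the standard.
  The petitioner carries Stage II.1; the respondent now bears the burden.
At Stage II.2 the respondent must meet a preponderance (weight is at least 48): on (g) the weight is 45 (the petitioner's 95 is given no effect), which does not reach 48, so (g) does not meet the standard.
  Not every element is met, so the respondent fails to carry Stage II.2.
So the petitioner prevails on this issue.
— Issue III —
At Stage III.1 the petitioner must meet a more-likely-than-not showing (weight exceeds 50): on (i) the weight is 55, which does exceed 50, so (i) meets the standard; on (j) the weight is 52 (the respondent's 9 is given no effect), > 50, so (j) meets the standard.
  Stage III.1 is satisfied; the onus moves to the respondent.
At Stage III.2 the respondent must meet a scintilla of evidence (weight exceeds 20): on (k) the weight is 16 (the petitioner's 85 is given no effect), which does not exceed 20, so (k) does not meet the standard.
  Stage III.2 not carried; the respondent fails its burden.
The analysis ends at Stage III.2; the petitioner prevails on this issue.
Per-issue: Issue I → respondent; Issue II → petitioner; Issue III → petitioner. The petitioner must prevail on a majority of issues; overall, the petitioner prevails.

petitioner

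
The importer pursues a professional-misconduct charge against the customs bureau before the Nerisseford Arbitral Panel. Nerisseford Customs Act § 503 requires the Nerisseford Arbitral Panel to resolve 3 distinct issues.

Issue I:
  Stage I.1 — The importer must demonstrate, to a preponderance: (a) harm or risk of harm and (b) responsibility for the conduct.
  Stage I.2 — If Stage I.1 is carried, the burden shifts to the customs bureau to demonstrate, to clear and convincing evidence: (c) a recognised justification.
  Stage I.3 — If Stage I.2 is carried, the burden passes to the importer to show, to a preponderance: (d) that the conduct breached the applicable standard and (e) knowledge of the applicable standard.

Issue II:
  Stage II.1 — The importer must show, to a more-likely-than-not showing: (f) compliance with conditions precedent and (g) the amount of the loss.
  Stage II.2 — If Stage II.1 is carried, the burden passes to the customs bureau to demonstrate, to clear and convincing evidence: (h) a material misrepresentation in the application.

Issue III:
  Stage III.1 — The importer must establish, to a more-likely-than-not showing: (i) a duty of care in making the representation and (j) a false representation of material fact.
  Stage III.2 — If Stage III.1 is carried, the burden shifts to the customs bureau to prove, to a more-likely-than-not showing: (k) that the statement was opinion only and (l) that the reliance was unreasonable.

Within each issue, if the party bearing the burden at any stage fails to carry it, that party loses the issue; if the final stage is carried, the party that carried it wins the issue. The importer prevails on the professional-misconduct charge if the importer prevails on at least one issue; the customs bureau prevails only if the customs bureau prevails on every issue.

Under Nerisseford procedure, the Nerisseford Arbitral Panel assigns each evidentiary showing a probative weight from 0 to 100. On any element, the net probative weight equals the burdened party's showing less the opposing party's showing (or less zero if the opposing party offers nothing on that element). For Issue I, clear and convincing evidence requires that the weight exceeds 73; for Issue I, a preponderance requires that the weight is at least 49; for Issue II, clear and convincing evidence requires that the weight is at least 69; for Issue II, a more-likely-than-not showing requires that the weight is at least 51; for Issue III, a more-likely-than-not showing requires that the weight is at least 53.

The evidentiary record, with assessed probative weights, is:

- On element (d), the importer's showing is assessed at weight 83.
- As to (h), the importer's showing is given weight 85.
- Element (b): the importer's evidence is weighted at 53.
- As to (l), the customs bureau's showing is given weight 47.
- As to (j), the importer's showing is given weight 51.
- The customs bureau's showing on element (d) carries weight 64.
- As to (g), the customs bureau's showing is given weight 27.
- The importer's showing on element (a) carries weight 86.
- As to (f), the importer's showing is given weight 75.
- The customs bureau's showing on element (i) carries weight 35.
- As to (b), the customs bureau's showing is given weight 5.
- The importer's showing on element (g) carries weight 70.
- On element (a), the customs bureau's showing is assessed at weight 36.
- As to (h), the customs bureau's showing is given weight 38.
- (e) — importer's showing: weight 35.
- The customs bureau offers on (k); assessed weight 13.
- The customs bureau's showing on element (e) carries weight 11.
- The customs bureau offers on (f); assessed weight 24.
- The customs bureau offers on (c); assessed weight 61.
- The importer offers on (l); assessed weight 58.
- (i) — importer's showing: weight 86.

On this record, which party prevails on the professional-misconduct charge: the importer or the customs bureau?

— Issue I —
Stage I.1 — burden on importer; standard: a preponderance (weight is at least 49).
    (a): 86 − 36 = 50 ≥ 49 [met]
    (b): 53 − 5 = 48 < 49 [not met]
  Not every element is met, so the importer fails to carry Stage I.1.
The customs bureau prevails on this issue.
— Issue II —
At Stage II.1 the importer must meet a more-likely-than-not showing (weight is at least 51): on (f) the weight is 75 less the opposing 24 gives net 51, ≥ 51, so (f) meets the standard; on (g) the weight is 70 less the opposing 27 gives net 43, which does not reach 51, so (g) does not meet the standard.
  Not every element is met, so the importer fails to carry Stage II.1.
So the customs bureau prevails on this issue.
— Issue III —
At Stage III.1 the importer must meet a more-likely-than-not showing (weight is at least 53): on (i) the weight is 86 less the opposing 35 gives net 51, which does not reach 53, so (i) does not meet the standard; on (j) the weight is 51, which does not reach 53, so (j) does not meet the standard.
  Stage III.1 not carried; the importer fails its burden.
The analysis ends at Stage III.1; the customs bureau prevails on this issue.
Per-issue: Issue I → customs bureau; Issue II → customs bureau; Issue III → customs bureau. The importer must prevail on at least one issue; overall, the customs bureau prevails.

customs bureau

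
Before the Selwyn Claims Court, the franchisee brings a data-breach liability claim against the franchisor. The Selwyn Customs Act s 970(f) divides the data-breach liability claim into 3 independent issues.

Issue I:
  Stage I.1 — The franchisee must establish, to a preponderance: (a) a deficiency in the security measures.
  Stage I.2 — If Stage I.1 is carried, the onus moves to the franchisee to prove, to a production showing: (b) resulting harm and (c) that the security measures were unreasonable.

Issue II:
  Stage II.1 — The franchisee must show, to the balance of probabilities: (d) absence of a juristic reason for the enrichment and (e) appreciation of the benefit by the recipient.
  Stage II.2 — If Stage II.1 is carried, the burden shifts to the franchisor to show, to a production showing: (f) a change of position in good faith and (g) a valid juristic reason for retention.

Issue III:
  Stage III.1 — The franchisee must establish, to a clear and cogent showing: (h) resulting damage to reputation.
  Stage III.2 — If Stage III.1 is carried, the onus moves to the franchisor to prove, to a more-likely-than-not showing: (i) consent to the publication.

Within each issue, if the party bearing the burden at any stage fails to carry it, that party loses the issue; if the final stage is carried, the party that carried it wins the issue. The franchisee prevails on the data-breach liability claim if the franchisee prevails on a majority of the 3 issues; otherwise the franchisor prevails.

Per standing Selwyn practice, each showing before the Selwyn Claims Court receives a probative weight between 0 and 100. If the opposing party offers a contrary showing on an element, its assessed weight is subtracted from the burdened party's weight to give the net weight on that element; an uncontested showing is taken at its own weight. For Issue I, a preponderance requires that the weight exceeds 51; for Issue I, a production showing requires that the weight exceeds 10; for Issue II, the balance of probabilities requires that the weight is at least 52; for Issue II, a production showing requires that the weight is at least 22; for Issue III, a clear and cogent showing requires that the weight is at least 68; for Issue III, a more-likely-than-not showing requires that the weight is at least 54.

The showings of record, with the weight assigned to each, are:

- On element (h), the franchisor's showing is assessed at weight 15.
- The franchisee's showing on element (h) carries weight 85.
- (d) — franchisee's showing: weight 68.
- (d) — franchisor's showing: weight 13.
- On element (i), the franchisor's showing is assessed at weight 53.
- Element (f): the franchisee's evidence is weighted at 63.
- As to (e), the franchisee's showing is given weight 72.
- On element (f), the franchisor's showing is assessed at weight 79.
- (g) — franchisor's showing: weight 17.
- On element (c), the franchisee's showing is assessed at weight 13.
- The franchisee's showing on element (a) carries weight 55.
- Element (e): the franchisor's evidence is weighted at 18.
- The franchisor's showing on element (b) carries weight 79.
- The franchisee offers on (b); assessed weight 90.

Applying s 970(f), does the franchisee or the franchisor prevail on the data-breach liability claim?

franchisee

— Issue I —
At Stage I.1 the franchisee must meet a preponderance (weight exceeds 51): on (a) the weight is 55, which does exceed 51, so (a) meets the standard.
  All elements met. The franchisee retains the burden for Stage I.2.
At Stage I.2 the franchisee must meet a production showing (weight exceeds 10): on (b) the weight is 90 less the opposing 79 gives net 11, > 10, so (b) meets the standard; on (c) the weight is 13, > 10, so (c) meets the standard.
  Stage I.2 carried; the final stage is satisfied.
All stages carried — the franchisee prevails on this issue.
— Issue II —
Stage II.1 (franchisee, the balance of probabilities, weight is at least 52): (d) net 68−13=55 ≥ 52 — meets; (e) net 72−18=54 ≥ 52 — meets.
  Stage II.1 is satisfied; the onus moves to the franchisor.
Stage II.2 (franchisor, a production showing, weight is at least 22): (f) net 79−63=16 < 22 — fails; (g) 17 < 22 — fails.
  Stage II.2 not carried; the franchisor fails its burden.
So the franchisee prevails on this issue.
— Issue III —
Stage III.1 (franchisee, a clear and cogent showing, weight is at least 68): (h) net 85−15=70 ≥ 68 — meets.
  The franchisee carries Stage III.1; the franchisor now bears the burden.
Stage III.2 (franchisor, a more-likely-than-not showing, weight is at least 54): (i) 53 < 54 — fails.
  Not every element is met, so the franchisor fails to carry Stage III.2.
So the franchisee prevails on this issue.
Per-issue: Issue I → franchisee; Issue II → franchisee; Issue III → franchisee. The franchisee must prevail on a majority of issues; overall, the franchisee prevails.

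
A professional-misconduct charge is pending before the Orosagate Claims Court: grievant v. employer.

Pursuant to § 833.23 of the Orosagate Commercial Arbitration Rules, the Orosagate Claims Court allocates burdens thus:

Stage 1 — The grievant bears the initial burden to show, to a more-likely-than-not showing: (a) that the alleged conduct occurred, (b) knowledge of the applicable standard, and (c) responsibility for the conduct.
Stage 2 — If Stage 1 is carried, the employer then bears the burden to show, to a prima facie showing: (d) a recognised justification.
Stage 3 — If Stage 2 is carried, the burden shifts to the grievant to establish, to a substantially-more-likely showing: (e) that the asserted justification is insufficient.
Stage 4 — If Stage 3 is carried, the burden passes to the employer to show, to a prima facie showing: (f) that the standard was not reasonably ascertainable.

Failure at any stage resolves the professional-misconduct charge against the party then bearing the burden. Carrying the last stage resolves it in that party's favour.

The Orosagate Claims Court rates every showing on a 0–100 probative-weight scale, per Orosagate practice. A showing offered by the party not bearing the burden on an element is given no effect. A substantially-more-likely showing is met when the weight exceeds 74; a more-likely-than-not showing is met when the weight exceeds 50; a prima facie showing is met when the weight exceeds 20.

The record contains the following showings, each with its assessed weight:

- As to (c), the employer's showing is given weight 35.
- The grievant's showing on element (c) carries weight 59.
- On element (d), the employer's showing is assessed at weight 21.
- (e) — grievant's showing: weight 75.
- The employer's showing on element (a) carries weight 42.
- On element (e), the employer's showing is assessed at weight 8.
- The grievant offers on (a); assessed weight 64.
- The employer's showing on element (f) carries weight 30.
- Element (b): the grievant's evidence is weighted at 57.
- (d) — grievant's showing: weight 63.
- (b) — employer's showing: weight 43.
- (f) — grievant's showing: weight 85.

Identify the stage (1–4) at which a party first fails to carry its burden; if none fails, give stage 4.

Stage 1 (grievant, a more-likely-than-not showing, weight exceeds 50): (a) 64 (employer's 42 disregarded) > 50 — meets; (b) 57 (employer's 43 disregarded) > 50 — meets; (c) 59 (employer's 35 disregarded) > 50 — meets.
  All elements met. The burden passes to the employer.
Stage 2 (employer, a prima facie showing, weight exceeds 20): (d) 21 (grievant's 63 disregarded) > 20 — meets.
  The employer carries Stage 2; the grievant now bears the burden.
Stage 3 (grievant, a substantially-more-likely showing, weight exceeds 74): (e) 75 (employer's 8 disregarded) > 74 — meets.
  Stage 3 carried; the burden shifts to the employer.
Stage 4 (employer, a prima facie showing, weight exceeds 20): (f) 30 (grievant's 85 disregarded) > 20 — meets.
  The employer carries the last stage.
All stages carried — the employer prevails.

stage 4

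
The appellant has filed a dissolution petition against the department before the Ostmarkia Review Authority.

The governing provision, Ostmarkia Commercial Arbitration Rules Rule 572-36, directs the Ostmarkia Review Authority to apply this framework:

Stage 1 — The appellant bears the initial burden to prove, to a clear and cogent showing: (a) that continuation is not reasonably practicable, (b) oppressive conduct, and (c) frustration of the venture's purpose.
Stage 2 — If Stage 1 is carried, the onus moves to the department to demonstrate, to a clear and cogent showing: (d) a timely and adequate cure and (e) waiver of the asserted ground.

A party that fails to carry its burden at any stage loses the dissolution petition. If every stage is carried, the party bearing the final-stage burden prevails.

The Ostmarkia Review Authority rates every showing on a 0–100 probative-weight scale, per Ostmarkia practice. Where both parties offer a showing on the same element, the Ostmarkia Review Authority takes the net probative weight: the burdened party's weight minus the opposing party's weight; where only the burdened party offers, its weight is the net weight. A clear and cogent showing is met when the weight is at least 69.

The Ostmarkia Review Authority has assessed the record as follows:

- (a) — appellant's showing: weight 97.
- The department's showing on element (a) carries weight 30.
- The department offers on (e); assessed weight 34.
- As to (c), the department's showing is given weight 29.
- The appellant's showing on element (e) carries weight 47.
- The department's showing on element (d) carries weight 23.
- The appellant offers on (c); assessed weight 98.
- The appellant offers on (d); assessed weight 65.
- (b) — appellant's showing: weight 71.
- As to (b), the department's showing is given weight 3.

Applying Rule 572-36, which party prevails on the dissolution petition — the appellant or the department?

department

Stage 1 — burden on appellant; standard: a clear and cogent showing (weight is at least 69).
    (a): 97 − 30 = 67 < 69 [not met]
    (b): 71 − 3 = 68 < 69 [not met]
    (c): 98 − 29 = 69 ≥ 69 [met]
  Not every element is met, so the appellant fails to carry Stage 1.
The department prevails.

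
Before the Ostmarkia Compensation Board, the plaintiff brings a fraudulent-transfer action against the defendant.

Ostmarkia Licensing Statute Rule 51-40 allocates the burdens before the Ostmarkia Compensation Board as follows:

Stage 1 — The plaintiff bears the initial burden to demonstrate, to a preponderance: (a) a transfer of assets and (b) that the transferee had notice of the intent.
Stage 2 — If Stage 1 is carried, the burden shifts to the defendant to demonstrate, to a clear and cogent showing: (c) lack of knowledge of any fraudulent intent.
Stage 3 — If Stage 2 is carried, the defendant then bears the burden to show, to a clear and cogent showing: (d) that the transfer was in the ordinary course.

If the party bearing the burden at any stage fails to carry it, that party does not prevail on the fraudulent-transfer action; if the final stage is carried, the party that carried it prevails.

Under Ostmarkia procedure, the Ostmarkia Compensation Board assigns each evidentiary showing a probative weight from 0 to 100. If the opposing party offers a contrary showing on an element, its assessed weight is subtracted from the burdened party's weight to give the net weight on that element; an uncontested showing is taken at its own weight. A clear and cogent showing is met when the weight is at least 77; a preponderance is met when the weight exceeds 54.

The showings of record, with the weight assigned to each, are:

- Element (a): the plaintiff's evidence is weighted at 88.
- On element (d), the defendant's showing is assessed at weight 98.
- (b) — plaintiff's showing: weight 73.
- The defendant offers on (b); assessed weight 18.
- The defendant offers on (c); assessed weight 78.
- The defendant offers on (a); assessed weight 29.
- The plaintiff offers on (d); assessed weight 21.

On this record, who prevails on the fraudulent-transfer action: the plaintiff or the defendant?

Stage 1 — burden on plaintiff; standard: a preponderance (weight exceeds 54).
    (a): 88 − 29 = 59 > 54 [met]
    (b): 73 − 18 = 55 > 54 [met]
  All elements met. The burden passes to the defendant.
Stage 2 — burden on defendant; standard: a clear and cogent showing (weight is at least 77).
    (c): 78 ≥ 77 [met]
  Stage 2 carried; the burden remains with the defendant.
Stage 3 — burden on defendant; standard: a clear and cogent showing (weight is at least 77).
    (d): 98 − 21 = 77 ≥ 77 [met]
  Stage 3 carried; the final stage is satisfied.
All stages carried — the defendant prevails.

defendant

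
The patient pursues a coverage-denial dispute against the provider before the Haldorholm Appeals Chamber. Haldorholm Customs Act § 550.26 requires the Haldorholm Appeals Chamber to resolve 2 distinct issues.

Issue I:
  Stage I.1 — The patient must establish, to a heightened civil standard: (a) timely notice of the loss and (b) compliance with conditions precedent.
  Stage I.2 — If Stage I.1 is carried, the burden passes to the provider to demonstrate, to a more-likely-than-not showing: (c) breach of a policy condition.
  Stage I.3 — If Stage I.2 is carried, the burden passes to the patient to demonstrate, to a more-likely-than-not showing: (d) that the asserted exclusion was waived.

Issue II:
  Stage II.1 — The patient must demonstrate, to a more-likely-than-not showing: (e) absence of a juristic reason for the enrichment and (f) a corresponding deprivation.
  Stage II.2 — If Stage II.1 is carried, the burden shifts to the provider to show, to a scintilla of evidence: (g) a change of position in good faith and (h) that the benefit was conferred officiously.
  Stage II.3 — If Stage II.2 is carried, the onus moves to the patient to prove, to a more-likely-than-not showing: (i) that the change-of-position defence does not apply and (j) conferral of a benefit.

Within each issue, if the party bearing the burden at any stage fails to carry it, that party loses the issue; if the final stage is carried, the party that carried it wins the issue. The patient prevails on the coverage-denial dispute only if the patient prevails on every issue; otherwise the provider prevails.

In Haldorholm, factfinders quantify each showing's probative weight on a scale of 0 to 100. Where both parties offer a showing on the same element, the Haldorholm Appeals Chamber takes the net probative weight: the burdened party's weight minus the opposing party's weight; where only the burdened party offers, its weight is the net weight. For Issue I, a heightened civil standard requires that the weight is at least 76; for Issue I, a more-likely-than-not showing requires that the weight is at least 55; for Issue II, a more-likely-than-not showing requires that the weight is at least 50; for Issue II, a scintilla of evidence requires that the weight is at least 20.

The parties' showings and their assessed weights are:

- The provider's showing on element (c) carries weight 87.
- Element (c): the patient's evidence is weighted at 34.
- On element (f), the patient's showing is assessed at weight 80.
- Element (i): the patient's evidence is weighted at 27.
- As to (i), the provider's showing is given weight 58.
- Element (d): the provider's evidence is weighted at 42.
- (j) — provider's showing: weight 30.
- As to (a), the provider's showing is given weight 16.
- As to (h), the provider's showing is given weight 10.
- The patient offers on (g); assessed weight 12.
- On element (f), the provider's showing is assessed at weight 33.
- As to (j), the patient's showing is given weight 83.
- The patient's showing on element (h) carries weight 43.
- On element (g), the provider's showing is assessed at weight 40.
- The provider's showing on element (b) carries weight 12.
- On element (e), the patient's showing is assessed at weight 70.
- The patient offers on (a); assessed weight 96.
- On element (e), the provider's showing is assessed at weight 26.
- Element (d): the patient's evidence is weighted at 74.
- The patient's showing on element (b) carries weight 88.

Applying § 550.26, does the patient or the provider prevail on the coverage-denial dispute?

— Issue I —
At Stage I.1 the patient must meet a heightened civil standard (weight is at least 76): on (a) the weight is 96 less the opposing 16 gives net 80, ≥ 76, so (a) meets the standard; on (b) the weight is 88 less the opposing 12 gives net 76, ≥ 76, so (b) meets the standard.
  The patient carries Stage I.1; the provider now bears the burden.
At Stage I.2 the provider must meet a more-likely-than-not showing (weight is at least 55): on (c) the weight is 87 less the opposing 34 gives net 53, < 55, so (c) does not meet the standard.
  Not every element is met, so the provider fails to carry Stage I.2.
The analysis ends at Stage I.2; the patient prevails on this issue.
— Issue II —
Stage II.1 (patient, a more-likely-than-not showing, weight is at least 50): (e) net 70−26=44 < 50 — fails; (f) net 80−33=47 < 50 — fails.
  The patient does not carry Stage II.1.
The provider prevails on this issue.
Per-issue: Issue I → patient; Issue II → provider. The patient must prevail on every issue; overall, the provider prevails.

provider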